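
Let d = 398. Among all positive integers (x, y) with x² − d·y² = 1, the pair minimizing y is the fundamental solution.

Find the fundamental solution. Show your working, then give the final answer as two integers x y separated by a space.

399 20

√398 = [19; 1,18,1,38, …], period ℓ=4 (even) → k=3
a_0=19:  p_0=19·1+0=19,  q_0=19·0+1=1
…
a_2=18:  p_2=18·20+19=379,  q_2=18·1+1=19
a_3=1:  p_3=1·379+20=399,  q_3=1·19+1=20
fundamental: x₁=399, y₁=20  (since 159201 − 398·400 = 1)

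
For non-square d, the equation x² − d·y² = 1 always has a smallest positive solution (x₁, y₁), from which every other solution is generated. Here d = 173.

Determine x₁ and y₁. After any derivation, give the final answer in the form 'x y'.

[13; 6,1,1,6,26] for √173; ℓ=5 ⇒ convergent index 9
i=0: a=13 ⇒ p=13, q=1
…
i=2: a=1 ⇒ p=92, q=7
…
i=4: a=6 ⇒ p=1118, q=85
i=5: a=26 ⇒ p=29239, q=2223
…
i=8: a=1 ⇒ p=382343, q=29069
i=9: a=6 ⇒ p=2499849, q=190060
→ (2499849, 190060).  Check: 2499849²=6249245022801, 173·190060²=6249245022800, difference 1.

2499849 190060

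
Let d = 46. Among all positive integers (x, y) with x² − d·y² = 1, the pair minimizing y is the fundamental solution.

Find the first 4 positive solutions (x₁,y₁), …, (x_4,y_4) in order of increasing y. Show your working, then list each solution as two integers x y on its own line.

√46 = [6; 1,3,1,1,2,6,2,1,1,3,1,12, …], period ℓ=12 (even) → k=11
i=0: a=6 ⇒ p=6, q=1
…
i=6: a=6 ⇒ p=997, q=147
i=7: a=2 ⇒ p=2150, q=317
…
i=10: a=3 ⇒ p=19038, q=2807
i=11: a=1 ⇒ p=24335, q=3588
→ (24335, 3588).  Check: 24335²=592192225, 46·3588²=592192224, difference 1.
(x_2, y_2) = (24335·24335 + 46·3588·3588, 24335·3588 + 3588·24335) = (1184384449, 174627960)
(x_3, y_3) = (24335·1184384449 + 46·3588·174627960, 24335·174627960 + 3588·1184384449) = (57643991108495, 8499142809612)
(x_4, y_4) = (24335·57643991108495 + 46·3588·8499142809612, 24335·8499142809612 + 3588·57643991108495) = (2805533046066067201, 413653280369188080)

24335 3588
1184384449 174627960
57643991108495 8499142809612
2805533046066067201 413653280369188080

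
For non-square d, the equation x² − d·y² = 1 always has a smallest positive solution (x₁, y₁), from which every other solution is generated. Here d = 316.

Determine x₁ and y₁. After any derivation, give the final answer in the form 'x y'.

12799 720

√316 = [17; 1,3,2,8,2,3,1,34, …], period ℓ=8 (even) → k=7
step 0: (17, 1)  from 17·(1,0) + (0,1)
…
step 5: (2862, 161)  from 2·(1351,76) + (160,9)
step 6: (9937, 559)  from 3·(2862,161) + (1351,76)
step 7: (12799, 720)  from 1·(9937,559) + (2862,161)
(x₁, y₁) = (12799, 720);  12799² − 316·720² = 1 ✓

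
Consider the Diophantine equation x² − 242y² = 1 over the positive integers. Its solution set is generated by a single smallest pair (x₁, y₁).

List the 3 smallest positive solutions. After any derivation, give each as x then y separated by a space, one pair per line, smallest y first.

d=242: √d = [15; 1,1,3,1,14,1,3,1,1,30] (ℓ=10, even), read p_9/q_9
step 0: (15, 1)  from 15·(1,0) + (0,1)
step 1: (16, 1)  from 1·(15,1) + (1,0)
step 2: (31, 2)  from 1·(16,1) + (15,1)
step 3: (109, 7)  from 3·(31,2) + (16,1)
step 4: (140, 9)  from 1·(109,7) + (31,2)
…
step 6: (2209, 142)  from 1·(2069,133) + (140,9)
step 7: (8696, 559)  from 3·(2209,142) + (2069,133)
step 8: (10905, 701)  from 1·(8696,559) + (2209,142)
step 9: (19601, 1260)  from 1·(10905,701) + (8696,559)
fundamental: x₁=19601, y₁=1260  (since 384199201 − 242·1587600 = 1)
n=2: (19601,1260)∘(19601,1260) = (19601·19601+242·1260·1260, 19601·1260+1260·19601) = (768398401,49394520)
n=3: (768398401,49394520)∘(19601,1260) = (19601·768398401+242·1260·49394520, 19601·49394520+1260·768398401) = (30122754096401,1936363971780)

19601 1260
768398401 49394520
30122754096401 1936363971780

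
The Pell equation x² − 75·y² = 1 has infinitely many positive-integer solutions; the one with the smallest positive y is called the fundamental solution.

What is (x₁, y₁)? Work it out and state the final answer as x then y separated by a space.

√75 → a₀=8, period (1,1,1,16); ℓ=4 even so k=3
a_0=8:  p_0=8·1+0=8,  q_0=8·0+1=1
a_1=1:  p_1=1·8+1=9,  q_1=1·1+0=1
a_2=1:  p_2=1·9+8=17,  q_2=1·1+1=2
a_3=1:  p_3=1·17+9=26,  q_3=1·2+1=3
(x₁, y₁) = (26, 3);  26² − 75·3² = 1 ✓

26 3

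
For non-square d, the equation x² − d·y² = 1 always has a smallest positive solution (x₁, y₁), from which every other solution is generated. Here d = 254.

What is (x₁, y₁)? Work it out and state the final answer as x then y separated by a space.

255 16

√254 → a₀=15, period (1,14,1,30); ℓ=4 even so k=3
a_0=15:  p_0=15·1+0=15,  q_0=15·0+1=1
a_1=1:  p_1=1·15+1=16,  q_1=1·1+0=1
a_2=14:  p_2=14·16+15=239,  q_2=14·1+1=15
a_3=1:  p_3=1·239+16=255,  q_3=1·15+1=16
→ (255, 16).  Check: 255²=65025, 254·16²=65024, difference 1.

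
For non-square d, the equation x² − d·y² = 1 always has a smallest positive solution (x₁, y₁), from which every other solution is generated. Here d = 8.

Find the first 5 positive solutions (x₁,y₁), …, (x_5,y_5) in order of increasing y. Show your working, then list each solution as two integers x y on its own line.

√8 → a₀=2, period (1,4); ℓ=2 even so k=1
k=0  a_k=2  p_k/q_k = 2/1
k=1  a_k=1  p_k/q_k = 3/1
(x₁, y₁) = (3, 1);  3² − 8·1² = 1 ✓
(3+1√8)^2 = 17 + 6√8
(3+1√8)^3 = 99 + 35√8
(3+1√8)^4 = 577 + 204√8
(3+1√8)^5 = 3363 + 1189√8

3 1
17 6
99 35
577 204
3363 1189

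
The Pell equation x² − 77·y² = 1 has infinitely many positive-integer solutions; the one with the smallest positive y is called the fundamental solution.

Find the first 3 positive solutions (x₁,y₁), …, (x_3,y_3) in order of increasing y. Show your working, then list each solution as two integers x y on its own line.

√77 = [8; 1,3,2,3,1,16, …], period ℓ=6 (even) → k=5
k=0  a_k=8  p_k/q_k = 8/1
k=1  a_k=1  p_k/q_k = 9/1
…
k=3  a_k=2  p_k/q_k = 79/9
k=4  a_k=3  p_k/q_k = 272/31
k=5  a_k=1  p_k/q_k = 351/40
fundamental: x₁=351, y₁=40  (since 123201 − 77·1600 = 1)
(x_2, y_2) = (351·351 + 77·40·40, 351·40 + 40·351) = (246401, 28080)
(x_3, y_3) = (351·246401 + 77·40·28080, 351·28080 + 40·246401) = (172973151, 19712120)

351 40
246401 28080
172973151 19712120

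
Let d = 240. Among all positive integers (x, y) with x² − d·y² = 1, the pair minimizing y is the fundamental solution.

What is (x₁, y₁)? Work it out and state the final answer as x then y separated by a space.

31 2

d=240: √d = [15; 2,30] (ℓ=2, even), read p_1/q_1
step 0: (15, 1)  from 15·(1,0) + (0,1)
step 1: (31, 2)  from 2·(15,1) + (1,0)
→ (31, 2).  Check: 31²=961, 240·2²=960, difference 1.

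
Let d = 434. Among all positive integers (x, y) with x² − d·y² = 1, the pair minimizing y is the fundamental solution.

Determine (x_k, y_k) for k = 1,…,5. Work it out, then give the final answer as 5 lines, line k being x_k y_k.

d=434: √d = [20; 1,4,1,40] (ℓ=4, even), read p_3/q_3
step 0: (20, 1)  from 20·(1,0) + (0,1)
step 1: (21, 1)  from 1·(20,1) + (1,0)
step 2: (104, 5)  from 4·(21,1) + (20,1)
step 3: (125, 6)  from 1·(104,5) + (21,1)
→ (125, 6).  Check: 125²=15625, 434·6²=15624, difference 1.
(125+6√434)^2 = 31249 + 1500√434
(125+6√434)^3 = 7812125 + 374994√434
(125+6√434)^4 = 1953000001 + 93747000√434
(125+6√434)^5 = 488242188125 + 23436375006√434

125 6
31249 1500
7812125 374994
1953000001 93747000
488242188125 23436375006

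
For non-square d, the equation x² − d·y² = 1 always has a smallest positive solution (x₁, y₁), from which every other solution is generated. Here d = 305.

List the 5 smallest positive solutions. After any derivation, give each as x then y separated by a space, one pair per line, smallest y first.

d=305: √d = [17; 2,6,2,34] (ℓ=4, even), read p_3/q_3
step 0: (17, 1)  from 17·(1,0) + (0,1)
step 1: (35, 2)  from 2·(17,1) + (1,0)
step 2: (227, 13)  from 6·(35,2) + (17,1)
step 3: (489, 28)  from 2·(227,13) + (35,2)
→ (489, 28).  Check: 489²=239121, 305·28²=239120, difference 1.
(489+28√305)^2 = 478241 + 27384√305
(489+28√305)^3 = 467719209 + 26781524√305
(489+28√305)^4 = 457428908161 + 26192303088√305
(489+28√305)^5 = 447365004462249 + 25616045638540√305

489 28
478241 27384
467719209 26781524
457428908161 26192303088
447365004462249 25616045638540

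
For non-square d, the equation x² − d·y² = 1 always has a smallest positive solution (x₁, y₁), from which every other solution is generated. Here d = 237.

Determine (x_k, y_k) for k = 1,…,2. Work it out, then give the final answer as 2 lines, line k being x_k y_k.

√237 = [15; 2,1,1,7,10,7,1,1,2,30, …], period ℓ=10 (even) → k=9
i=0: a=15 ⇒ p=15, q=1
i=1: a=2 ⇒ p=31, q=2
i=2: a=1 ⇒ p=46, q=3
…
i=6: a=7 ⇒ p=42074, q=2733
i=7: a=1 ⇒ p=48001, q=3118
i=8: a=1 ⇒ p=90075, q=5851
i=9: a=2 ⇒ p=228151, q=14820
fundamental: x₁=228151, y₁=14820  (since 52052878801 − 237·219632400 = 1)
k=2:  x_2 = 228151·228151+237·14820·14820 = 104105757601,  y_2 = 228151·14820+14820·228151 = 6762395640

228151 14820
104105757601 6762395640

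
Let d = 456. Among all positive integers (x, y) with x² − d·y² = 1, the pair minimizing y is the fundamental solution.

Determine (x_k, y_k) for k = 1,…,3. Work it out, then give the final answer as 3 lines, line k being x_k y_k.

√456 → a₀=21, period (2,1,4,1,2,42); ℓ=6 even so k=5
step 0: (21, 1)  from 21·(1,0) + (0,1)
step 1: (43, 2)  from 2·(21,1) + (1,0)
…
step 4: (363, 17)  from 1·(299,14) + (64,3)
step 5: (1025, 48)  from 2·(363,17) + (299,14)
fundamental: x₁=1025, y₁=48  (since 1050625 − 456·2304 = 1)
(x_2, y_2) = (1025·1025 + 456·48·48, 1025·48 + 48·1025) = (2101249, 98400)
(x_3, y_3) = (1025·2101249 + 456·48·98400, 1025·98400 + 48·2101249) = (4307559425, 201719952)

1025 48
2101249 98400
4307559425 201719952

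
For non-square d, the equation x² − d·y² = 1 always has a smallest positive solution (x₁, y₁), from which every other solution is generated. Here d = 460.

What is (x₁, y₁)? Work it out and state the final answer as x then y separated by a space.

√460 → a₀=21, period (2,4,3,1,2,10,2,1,3,4,2,42); ℓ=12 even so k=11
i=0: a=21 ⇒ p=21, q=1
i=1: a=2 ⇒ p=43, q=2
i=2: a=4 ⇒ p=193, q=9
…
i=5: a=2 ⇒ p=2252, q=105
i=6: a=10 ⇒ p=23335, q=1088
i=7: a=2 ⇒ p=48922, q=2281
i=8: a=1 ⇒ p=72257, q=3369
i=9: a=3 ⇒ p=265693, q=12388
i=10: a=4 ⇒ p=1135029, q=52921
i=11: a=2 ⇒ p=2535751, q=118230
fundamental: x₁=2535751, y₁=118230  (since 6430033134001 − 460·13978332900 = 1)

2535751 118230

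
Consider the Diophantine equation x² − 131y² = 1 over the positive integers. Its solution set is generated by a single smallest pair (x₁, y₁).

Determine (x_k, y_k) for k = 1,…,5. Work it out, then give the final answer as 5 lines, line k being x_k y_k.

√131 → a₀=11, period (2,4,11,4,2,22); ℓ=6 even so k=5
i=0: a=11 ⇒ p=11, q=1
i=1: a=2 ⇒ p=23, q=2
i=2: a=4 ⇒ p=103, q=9
…
i=4: a=4 ⇒ p=4727, q=413
i=5: a=2 ⇒ p=10610, q=927
fundamental: x₁=10610, y₁=927  (since 112572100 − 131·859329 = 1)
(10610+927√131)^2 = 225144199 + 19670940√131
(10610+927√131)^3 = 4777559892170 + 417417345873√131
(10610+927√131)^4 = 101379820686703201 + 8857596059754120√131
(10610+927√131)^5 = 2151279790194282033050 + 187958187970565080527√131

10610 927
225144199 19670940
4777559892170 417417345873
101379820686703201 8857596059754120
2151279790194282033050 187958187970565080527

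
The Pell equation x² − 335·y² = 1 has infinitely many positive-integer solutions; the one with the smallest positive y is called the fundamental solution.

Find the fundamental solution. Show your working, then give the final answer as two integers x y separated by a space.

[18; 3,3,3,36] for √335; ℓ=4 ⇒ convergent index 3
k=0  a_k=18  p_k/q_k = 18/1
k=1  a_k=3  p_k/q_k = 55/3
k=2  a_k=3  p_k/q_k = 183/10
k=3  a_k=3  p_k/q_k = 604/33
→ (604, 33).  Check: 604²=364816, 335·33²=364815, difference 1.

604 33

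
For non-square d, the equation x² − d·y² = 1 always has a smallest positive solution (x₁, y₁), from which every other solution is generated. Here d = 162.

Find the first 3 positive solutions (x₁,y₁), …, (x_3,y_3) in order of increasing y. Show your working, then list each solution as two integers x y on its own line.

√162 = [12; 1,2,1,2,12,2,1,2,1,24, …], period ℓ=10 (even) → k=9
step 0: (12, 1)  from 12·(1,0) + (0,1)
step 1: (13, 1)  from 1·(12,1) + (1,0)
…
step 4: (140, 11)  from 2·(51,4) + (38,3)
…
step 6: (3602, 283)  from 2·(1731,136) + (140,11)
step 7: (5333, 419)  from 1·(3602,283) + (1731,136)
step 8: (14268, 1121)  from 2·(5333,419) + (3602,283)
step 9: (19601, 1540)  from 1·(14268,1121) + (5333,419)
→ (19601, 1540).  Check: 19601²=384199201, 162·1540²=384199200, difference 1.
(19601+1540√162)^2 = 768398401 + 60371080√162
(19601+1540√162)^3 = 30122754096401 + 2366667076620√162

19601 1540
768398401 60371080
30122754096401 2366667076620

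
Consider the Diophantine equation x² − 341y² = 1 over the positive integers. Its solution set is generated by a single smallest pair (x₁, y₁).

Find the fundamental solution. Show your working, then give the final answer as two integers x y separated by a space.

10626551 575460

√341 = [18; 2,6,1,8,2,…,6,2,36, …], period ℓ=14 (even) → k=13
k=0  a_k=18  p_k/q_k = 18/1
…
k=2  a_k=6  p_k/q_k = 240/13
k=3  a_k=1  p_k/q_k = 277/15
k=4  a_k=8  p_k/q_k = 2456/133
…
k=6  a_k=1  p_k/q_k = 7645/414
…
k=8  a_k=1  p_k/q_k = 28124/1523
…
k=10  a_k=8  p_k/q_k = 641940/34763
k=11  a_k=1  p_k/q_k = 718667/38918
k=12  a_k=6  p_k/q_k = 4953942/268271
k=13  a_k=2  p_k/q_k = 10626551/575460
(x₁, y₁) = (10626551, 575460);  10626551² − 341·575460² = 1 ✓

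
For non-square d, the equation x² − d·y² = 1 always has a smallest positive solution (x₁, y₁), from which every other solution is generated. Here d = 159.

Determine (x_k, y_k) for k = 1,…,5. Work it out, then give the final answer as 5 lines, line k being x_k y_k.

1324 105
3505951 278040
9283756924 736249815
24583384828801 1949589232080
65096793742908124 5162511550298025

√159 → a₀=12, period (1,1,1,1,3,1,1,1,1,24); ℓ=10 even so k=9
a_0=12:  p_0=12·1+0=12,  q_0=12·0+1=1
a_1=1:  p_1=1·12+1=13,  q_1=1·1+0=1
…
a_4=1:  p_4=1·38+25=63,  q_4=1·3+2=5
…
a_6=1:  p_6=1·227+63=290,  q_6=1·18+5=23
a_7=1:  p_7=1·290+227=517,  q_7=1·23+18=41
a_8=1:  p_8=1·517+290=807,  q_8=1·41+23=64
a_9=1:  p_9=1·807+517=1324,  q_9=1·64+41=105
→ (1324, 105).  Check: 1324²=1752976, 159·105²=1752975, difference 1.
(x_2, y_2) = (1324·1324 + 159·105·105, 1324·105 + 105·1324) = (3505951, 278040)
(x_3, y_3) = (1324·3505951 + 159·105·278040, 1324·278040 + 105·3505951) = (9283756924, 736249815)
(x_4, y_4) = (1324·9283756924 + 159·105·736249815, 1324·736249815 + 105·9283756924) = (24583384828801, 1949589232080)
(x_5, y_5) = (1324·24583384828801 + 159·105·1949589232080, 1324·1949589232080 + 105·24583384828801) = (65096793742908124, 5162511550298025)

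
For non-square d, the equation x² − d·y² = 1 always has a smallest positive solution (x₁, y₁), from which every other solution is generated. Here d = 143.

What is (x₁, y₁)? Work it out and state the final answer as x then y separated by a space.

12 1

√143 = [11; 1,22, …], period ℓ=2 (even) → k=1
a_0=11:  p_0=11·1+0=11,  q_0=11·0+1=1
a_1=1:  p_1=1·11+1=12,  q_1=1·1+0=1
(x₁, y₁) = (12, 1);  12² − 143·1² = 1 ✓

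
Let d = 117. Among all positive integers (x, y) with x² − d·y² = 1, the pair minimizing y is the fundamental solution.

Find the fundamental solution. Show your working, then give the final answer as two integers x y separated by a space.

√117 → a₀=10, period (1,4,2,4,1,20); ℓ=6 even so k=5
step 0: (10, 1)  from 10·(1,0) + (0,1)
step 1: (11, 1)  from 1·(10,1) + (1,0)
step 2: (54, 5)  from 4·(11,1) + (10,1)
step 3: (119, 11)  from 2·(54,5) + (11,1)
step 4: (530, 49)  from 4·(119,11) + (54,5)
step 5: (649, 60)  from 1·(530,49) + (119,11)
→ (649, 60).  Check: 649²=421201, 117·60²=421200, difference 1.

649 60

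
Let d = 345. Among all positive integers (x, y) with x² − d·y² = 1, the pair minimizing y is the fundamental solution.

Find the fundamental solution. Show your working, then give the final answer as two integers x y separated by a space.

6761 364

√345 = [18; 1,1,2,1,6,1,2,1,1,36, …], period ℓ=10 (even) → k=9
step 0: (18, 1)  from 18·(1,0) + (0,1)
step 1: (19, 1)  from 1·(18,1) + (1,0)
…
step 3: (93, 5)  from 2·(37,2) + (19,1)
step 4: (130, 7)  from 1·(93,5) + (37,2)
step 5: (873, 47)  from 6·(130,7) + (93,5)
step 6: (1003, 54)  from 1·(873,47) + (130,7)
step 7: (2879, 155)  from 2·(1003,54) + (873,47)
step 8: (3882, 209)  from 1·(2879,155) + (1003,54)
step 9: (6761, 364)  from 1·(3882,209) + (2879,155)
→ (6761, 364).  Check: 6761²=45711121, 345·364²=45711120, difference 1.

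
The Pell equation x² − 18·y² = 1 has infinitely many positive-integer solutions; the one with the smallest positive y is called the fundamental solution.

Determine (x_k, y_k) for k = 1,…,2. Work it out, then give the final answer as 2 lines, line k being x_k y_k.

d=18: √d = [4; 4,8] (ℓ=2, even), read p_1/q_1
k=0  a_k=4  p_k/q_k = 4/1
k=1  a_k=4  p_k/q_k = 17/4
(x₁, y₁) = (17, 4);  17² − 18·4² = 1 ✓
(x_2, y_2) = (17·17 + 18·4·4, 17·4 + 4·17) = (577, 136)

17 4
577 136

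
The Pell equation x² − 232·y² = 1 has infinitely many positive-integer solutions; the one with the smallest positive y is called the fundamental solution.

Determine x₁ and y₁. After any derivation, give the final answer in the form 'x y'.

19603 1287

d=232: √d = [15; 4,3,7,3,4,30] (ℓ=6, even), read p_5/q_5
step 0: (15, 1)  from 15·(1,0) + (0,1)
step 1: (61, 4)  from 4·(15,1) + (1,0)
…
step 4: (4539, 298)  from 3·(1447,95) + (198,13)
step 5: (19603, 1287)  from 4·(4539,298) + (1447,95)
→ (19603, 1287).  Check: 19603²=384277609, 232·1287²=384277608, difference 1.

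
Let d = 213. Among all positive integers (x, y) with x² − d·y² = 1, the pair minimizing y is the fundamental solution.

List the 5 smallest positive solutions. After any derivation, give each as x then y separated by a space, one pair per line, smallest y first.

194399 13320
75581942401 5178789360
29386108041429599 2013502945575960
11425260034216163289601 782845918228863306720
4442118250753789746628859999 304368927313532092980546600

d=213: √d = [14; 1,1,2,6,1,8,1,6,2,1,1,28] (ℓ=12, even), read p_11/q_11
step 0: (14, 1)  from 14·(1,0) + (0,1)
…
step 2: (29, 2)  from 1·(15,1) + (14,1)
…
step 4: (467, 32)  from 6·(73,5) + (29,2)
…
step 6: (4787, 328)  from 8·(540,37) + (467,32)
step 7: (5327, 365)  from 1·(4787,328) + (540,37)
…
step 10: (115574, 7919)  from 1·(78825,5401) + (36749,2518)
step 11: (194399, 13320)  from 1·(115574,7919) + (78825,5401)
(x₁, y₁) = (194399, 13320);  194399² − 213·13320² = 1 ✓
n=2: (194399,13320)∘(194399,13320) = (194399·194399+213·13320·13320, 194399·13320+13320·194399) = (75581942401,5178789360)
n=3: (75581942401,5178789360)∘(194399,13320) = (194399·75581942401+213·13320·5178789360, 194399·5178789360+13320·75581942401) = (29386108041429599,2013502945575960)
n=4: (29386108041429599,2013502945575960)∘(194399,13320) = (194399·29386108041429599+213·13320·2013502945575960, 194399·2013502945575960+13320·29386108041429599) = (11425260034216163289601,782845918228863306720)
n=5: (11425260034216163289601,782845918228863306720)∘(194399,13320) = (194399·11425260034216163289601+213·13320·782845918228863306720, 194399·782845918228863306720+13320·11425260034216163289601) = (4442118250753789746628859999,304368927313532092980546600)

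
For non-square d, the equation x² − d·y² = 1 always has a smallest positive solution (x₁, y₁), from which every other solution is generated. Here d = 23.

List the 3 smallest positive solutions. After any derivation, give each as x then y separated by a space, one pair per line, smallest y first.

d=23: √d = [4; 1,3,1,8] (ℓ=4, even), read p_3/q_3
a_0=4:  p_0=4·1+0=4,  q_0=4·0+1=1
…
a_2=3:  p_2=3·5+4=19,  q_2=3·1+1=4
a_3=1:  p_3=1·19+5=24,  q_3=1·4+1=5
fundamental: x₁=24, y₁=5  (since 576 − 23·25 = 1)
k=2:  x_2 = 24·24+23·5·5 = 1151,  y_2 = 24·5+5·24 = 240
k=3:  x_3 = 24·1151+23·5·240 = 55224,  y_3 = 24·240+5·1151 = 11515

24 5
1151 240
55224 11515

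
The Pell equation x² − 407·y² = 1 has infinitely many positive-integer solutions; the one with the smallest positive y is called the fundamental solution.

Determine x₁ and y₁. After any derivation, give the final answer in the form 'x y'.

[20; 5,1,2,1,5,40] for √407; ℓ=6 ⇒ convergent index 5
i=0: a=20 ⇒ p=20, q=1
i=1: a=5 ⇒ p=101, q=5
i=2: a=1 ⇒ p=121, q=6
i=3: a=2 ⇒ p=343, q=17
i=4: a=1 ⇒ p=464, q=23
i=5: a=5 ⇒ p=2663, q=132
(x₁, y₁) = (2663, 132);  2663² − 407·132² = 1 ✓

2663 132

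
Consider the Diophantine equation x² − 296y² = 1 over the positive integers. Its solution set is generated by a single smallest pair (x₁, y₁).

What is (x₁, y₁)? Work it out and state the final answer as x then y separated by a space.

3699 215

√296 → a₀=17, period (4,1,7,1,4,34); ℓ=6 even so k=5
step 0: (17, 1)  from 17·(1,0) + (0,1)
…
step 3: (671, 39)  from 7·(86,5) + (69,4)
step 4: (757, 44)  from 1·(671,39) + (86,5)
step 5: (3699, 215)  from 4·(757,44) + (671,39)
fundamental: x₁=3699, y₁=215  (since 13682601 − 296·46225 = 1)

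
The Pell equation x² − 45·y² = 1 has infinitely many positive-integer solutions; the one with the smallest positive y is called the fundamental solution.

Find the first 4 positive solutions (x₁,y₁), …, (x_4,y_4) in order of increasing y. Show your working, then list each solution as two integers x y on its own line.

161 24
51841 7728
16692641 2488392
5374978561 801254496

√45 = [6; 1,2,2,2,1,12, …], period ℓ=6 (even) → k=5
k=0  a_k=6  p_k/q_k = 6/1
k=1  a_k=1  p_k/q_k = 7/1
k=2  a_k=2  p_k/q_k = 20/3
…
k=4  a_k=2  p_k/q_k = 114/17
k=5  a_k=1  p_k/q_k = 161/24
→ (161, 24).  Check: 161²=25921, 45·24²=25920, difference 1.
(x_2, y_2) = (161·161 + 45·24·24, 161·24 + 24·161) = (51841, 7728)
(x_3, y_3) = (161·51841 + 45·24·7728, 161·7728 + 24·51841) = (16692641, 2488392)
(x_4, y_4) = (161·16692641 + 45·24·2488392, 161·2488392 + 24·16692641) = (5374978561, 801254496)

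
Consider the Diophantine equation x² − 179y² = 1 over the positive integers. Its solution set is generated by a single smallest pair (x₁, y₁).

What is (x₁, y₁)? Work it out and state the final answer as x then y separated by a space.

4190210 313191

d=179: √d = [13; 2,1,1,1,3,…,1,2,26] (ℓ=14, even), read p_13/q_13
step 0: (13, 1)  from 13·(1,0) + (0,1)
step 1: (27, 2)  from 2·(13,1) + (1,0)
step 2: (40, 3)  from 1·(27,2) + (13,1)
…
step 4: (107, 8)  from 1·(67,5) + (40,3)
step 5: (388, 29)  from 3·(107,8) + (67,5)
step 6: (2047, 153)  from 5·(388,29) + (107,8)
step 7: (26999, 2018)  from 13·(2047,153) + (388,29)
…
step 12: (1588459, 118727)  from 1·(1013292,75737) + (575167,42990)
step 13: (4190210, 313191)  from 2·(1588459,118727) + (1013292,75737)
(x₁, y₁) = (4190210, 313191);  4190210² − 179·313191² = 1 ✓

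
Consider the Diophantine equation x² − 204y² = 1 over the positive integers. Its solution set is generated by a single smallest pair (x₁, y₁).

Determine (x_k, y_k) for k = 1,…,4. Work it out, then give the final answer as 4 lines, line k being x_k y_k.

√204 = [14; 3,1,1,6,1,1,3,28, …], period ℓ=8 (even) → k=7
i=0: a=14 ⇒ p=14, q=1
…
i=2: a=1 ⇒ p=57, q=4
…
i=6: a=1 ⇒ p=1414, q=99
i=7: a=3 ⇒ p=4999, q=350
fundamental: x₁=4999, y₁=350  (since 24990001 − 204·122500 = 1)
(x_2, y_2) = (4999·4999 + 204·350·350, 4999·350 + 350·4999) = (49980001, 3499300)
(x_3, y_3) = (4999·49980001 + 204·350·3499300, 4999·3499300 + 350·49980001) = (499700044999, 34986001050)
(x_4, y_4) = (4999·499700044999 + 204·350·34986001050, 4999·34986001050 + 350·499700044999) = (4996000999920001, 349790034998600)

4999 350
49980001 3499300
499700044999 34986001050
4996000999920001 349790034998600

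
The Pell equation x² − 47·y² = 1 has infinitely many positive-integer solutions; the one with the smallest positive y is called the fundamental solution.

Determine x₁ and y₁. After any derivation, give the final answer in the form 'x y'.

√47 = [6; 1,5,1,12, …], period ℓ=4 (even) → k=3
step 0: (6, 1)  from 6·(1,0) + (0,1)
step 1: (7, 1)  from 1·(6,1) + (1,0)
step 2: (41, 6)  from 5·(7,1) + (6,1)
step 3: (48, 7)  from 1·(41,6) + (7,1)
→ (48, 7).  Check: 48²=2304, 47·7²=2303, difference 1.

48 7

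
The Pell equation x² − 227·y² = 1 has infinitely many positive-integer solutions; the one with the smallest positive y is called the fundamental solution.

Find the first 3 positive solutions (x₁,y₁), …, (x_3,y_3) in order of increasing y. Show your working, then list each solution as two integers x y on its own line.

[15; 15,30] for √227; ℓ=2 ⇒ convergent index 1
i=0: a=15 ⇒ p=15, q=1
i=1: a=15 ⇒ p=226, q=15
fundamental: x₁=226, y₁=15  (since 51076 − 227·225 = 1)
n=2: (226,15)∘(226,15) = (226·226+227·15·15, 226·15+15·226) = (102151,6780)
n=3: (102151,6780)∘(226,15) = (226·102151+227·15·6780, 226·6780+15·102151) = (46172026,3064545)

226 15
102151 6780
46172026 3064545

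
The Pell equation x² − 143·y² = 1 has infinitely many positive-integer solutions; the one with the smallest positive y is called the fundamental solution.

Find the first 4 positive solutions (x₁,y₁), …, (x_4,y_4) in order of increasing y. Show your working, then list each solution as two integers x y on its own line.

d=143: √d = [11; 1,22] (ℓ=2, even), read p_1/q_1
k=0  a_k=11  p_k/q_k = 11/1
k=1  a_k=1  p_k/q_k = 12/1
fundamental: x₁=12, y₁=1  (since 144 − 143·1 = 1)
k=2:  x_2 = 12·12+143·1·1 = 287,  y_2 = 12·1+1·12 = 24
k=3:  x_3 = 12·287+143·1·24 = 6876,  y_3 = 12·24+1·287 = 575
k=4:  x_4 = 12·6876+143·1·575 = 164737,  y_4 = 12·575+1·6876 = 13776

12 1
287 24
6876 575
164737 13776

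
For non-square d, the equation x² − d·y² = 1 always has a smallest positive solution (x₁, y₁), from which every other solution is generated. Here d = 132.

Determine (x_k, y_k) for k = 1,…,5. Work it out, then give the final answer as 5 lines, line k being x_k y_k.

d=132: √d = [11; 2,22] (ℓ=2, even), read p_1/q_1
i=0: a=11 ⇒ p=11, q=1
i=1: a=2 ⇒ p=23, q=2
fundamental: x₁=23, y₁=2  (since 529 − 132·4 = 1)
(23+2√132)^2 = 1057 + 92√132
(23+2√132)^3 = 48599 + 4230√132
(23+2√132)^4 = 2234497 + 194488√132
(23+2√132)^5 = 102738263 + 8942218√132

23 2
1057 92
48599 4230
2234497 194488
102738263 8942218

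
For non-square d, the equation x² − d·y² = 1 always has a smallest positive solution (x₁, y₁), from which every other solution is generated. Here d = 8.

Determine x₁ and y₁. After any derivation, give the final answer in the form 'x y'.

√8 = [2; 1,4, …], period ℓ=2 (even) → k=1
step 0: (2, 1)  from 2·(1,0) + (0,1)
step 1: (3, 1)  from 1·(2,1) + (1,0)
→ (3, 1).  Check: 3²=9, 8·1²=8, difference 1.

3 1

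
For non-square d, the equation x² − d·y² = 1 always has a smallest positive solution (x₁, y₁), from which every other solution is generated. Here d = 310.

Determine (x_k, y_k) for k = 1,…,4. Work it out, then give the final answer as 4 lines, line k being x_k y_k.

848719 48204
1440647881921 81823301352
2445410459391369679 138889981000287972
4150932639366927117300481 235757131569084991314384

d=310: √d = [17; 1,1,1,1,5,…,1,1,34] (ℓ=16, even), read p_15/q_15
a_0=17:  p_0=17·1+0=17,  q_0=17·0+1=1
…
a_3=1:  p_3=1·35+18=53,  q_3=1·2+1=3
…
a_5=5:  p_5=5·88+53=493,  q_5=5·5+3=28
a_6=3:  p_6=3·493+88=1567,  q_6=3·28+5=89
a_7=1:  p_7=1·1567+493=2060,  q_7=1·89+28=117
a_8=2:  p_8=2·2060+1567=5687,  q_8=2·117+89=323
…
a_10=3:  p_10=3·7747+5687=28928,  q_10=3·440+323=1643
a_11=5:  p_11=5·28928+7747=152387,  q_11=5·1643+440=8655
a_12=1:  p_12=1·152387+28928=181315,  q_12=1·8655+1643=10298
…
a_14=1:  p_14=1·333702+181315=515017,  q_14=1·18953+10298=29251
a_15=1:  p_15=1·515017+333702=848719,  q_15=1·29251+18953=48204
fundamental: x₁=848719, y₁=48204  (since 720323940961 − 310·2323625616 = 1)
(x_2, y_2) = (848719·848719 + 310·48204·48204, 848719·48204 + 48204·848719) = (1440647881921, 81823301352)
(x_3, y_3) = (848719·1440647881921 + 310·48204·81823301352, 848719·81823301352 + 48204·1440647881921) = (2445410459391369679, 138889981000287972)
(x_4, y_4) = (848719·2445410459391369679 + 310·48204·138889981000287972, 848719·138889981000287972 + 48204·2445410459391369679) = (4150932639366927117300481, 235757131569084991314384)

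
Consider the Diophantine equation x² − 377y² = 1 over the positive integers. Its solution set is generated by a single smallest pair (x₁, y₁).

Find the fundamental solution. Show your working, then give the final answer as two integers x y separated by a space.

√377 = [19; 2,2,2,38, …], period ℓ=4 (even) → k=3
i=0: a=19 ⇒ p=19, q=1
…
i=2: a=2 ⇒ p=97, q=5
i=3: a=2 ⇒ p=233, q=12
→ (233, 12).  Check: 233²=54289, 377·12²=54288, difference 1.

233 12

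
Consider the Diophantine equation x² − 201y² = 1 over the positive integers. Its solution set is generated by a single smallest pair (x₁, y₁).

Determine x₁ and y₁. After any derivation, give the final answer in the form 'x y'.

515095 36332

d=201: √d = [14; 5,1,1,1,2,…,1,5,28] (ℓ=14, even), read p_13/q_13
a_0=14:  p_0=14·1+0=14,  q_0=14·0+1=1
a_1=5:  p_1=5·14+1=71,  q_1=5·1+0=5
a_2=1:  p_2=1·71+14=85,  q_2=1·5+1=6
a_3=1:  p_3=1·85+71=156,  q_3=1·6+5=11
a_4=1:  p_4=1·156+85=241,  q_4=1·11+6=17
…
a_7=8:  p_7=8·879+638=7670,  q_7=8·62+45=541
a_8=1:  p_8=1·7670+879=8549,  q_8=1·541+62=603
a_9=2:  p_9=2·8549+7670=24768,  q_9=2·603+541=1747
a_10=1:  p_10=1·24768+8549=33317,  q_10=1·1747+603=2350
a_11=1:  p_11=1·33317+24768=58085,  q_11=1·2350+1747=4097
a_12=1:  p_12=1·58085+33317=91402,  q_12=1·4097+2350=6447
a_13=5:  p_13=5·91402+58085=515095,  q_13=5·6447+4097=36332
fundamental: x₁=515095, y₁=36332  (since 265322859025 − 201·1320014224 = 1)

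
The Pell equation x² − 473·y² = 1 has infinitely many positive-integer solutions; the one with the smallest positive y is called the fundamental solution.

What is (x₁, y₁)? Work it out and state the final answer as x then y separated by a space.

d=473: √d = [21; 1,2,1,42] (ℓ=4, even), read p_3/q_3
a_0=21:  p_0=21·1+0=21,  q_0=21·0+1=1
a_1=1:  p_1=1·21+1=22,  q_1=1·1+0=1
a_2=2:  p_2=2·22+21=65,  q_2=2·1+1=3
a_3=1:  p_3=1·65+22=87,  q_3=1·3+1=4
→ (87, 4).  Check: 87²=7569, 473·4²=7568, difference 1.

87 4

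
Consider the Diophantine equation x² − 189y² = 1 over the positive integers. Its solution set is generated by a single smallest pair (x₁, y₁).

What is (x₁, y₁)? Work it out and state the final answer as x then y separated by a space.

d=189: √d = [13; 1,2,1,26] (ℓ=4, even), read p_3/q_3
a_0=13:  p_0=13·1+0=13,  q_0=13·0+1=1
a_1=1:  p_1=1·13+1=14,  q_1=1·1+0=1
a_2=2:  p_2=2·14+13=41,  q_2=2·1+1=3
a_3=1:  p_3=1·41+14=55,  q_3=1·3+1=4
(x₁, y₁) = (55, 4);  55² − 189·4² = 1 ✓

55 4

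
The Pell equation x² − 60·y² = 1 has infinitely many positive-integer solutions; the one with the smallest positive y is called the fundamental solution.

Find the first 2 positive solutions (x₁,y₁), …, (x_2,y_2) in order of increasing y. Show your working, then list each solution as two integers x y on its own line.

√60 = [7; 1,2,1,14, …], period ℓ=4 (even) → k=3
a_0=7:  p_0=7·1+0=7,  q_0=7·0+1=1
a_1=1:  p_1=1·7+1=8,  q_1=1·1+0=1
a_2=2:  p_2=2·8+7=23,  q_2=2·1+1=3
a_3=1:  p_3=1·23+8=31,  q_3=1·3+1=4
→ (31, 4).  Check: 31²=961, 60·4²=960, difference 1.
(x_2, y_2) = (31·31 + 60·4·4, 31·4 + 4·31) = (1921, 248)

31 4
1921 248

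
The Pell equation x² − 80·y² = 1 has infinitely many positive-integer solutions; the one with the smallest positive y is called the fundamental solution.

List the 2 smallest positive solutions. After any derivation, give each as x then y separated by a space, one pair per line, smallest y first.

9 1
161 18

d=80: √d = [8; 1,16] (ℓ=2, even), read p_1/q_1
a_0=8:  p_0=8·1+0=8,  q_0=8·0+1=1
a_1=1:  p_1=1·8+1=9,  q_1=1·1+0=1
(x₁, y₁) = (9, 1);  9² − 80·1² = 1 ✓
(9+1√80)^2 = 161 + 18√80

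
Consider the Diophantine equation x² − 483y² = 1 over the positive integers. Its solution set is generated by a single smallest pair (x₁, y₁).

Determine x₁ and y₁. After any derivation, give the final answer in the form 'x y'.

[21; 1,42] for √483; ℓ=2 ⇒ convergent index 1
i=0: a=21 ⇒ p=21, q=1
i=1: a=1 ⇒ p=22, q=1
fundamental: x₁=22, y₁=1  (since 484 − 483·1 = 1)

22 1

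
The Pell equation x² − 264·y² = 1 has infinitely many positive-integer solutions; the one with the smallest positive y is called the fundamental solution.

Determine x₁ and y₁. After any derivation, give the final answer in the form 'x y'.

√264 = [16; 4,32, …], period ℓ=2 (even) → k=1
i=0: a=16 ⇒ p=16, q=1
i=1: a=4 ⇒ p=65, q=4
fundamental: x₁=65, y₁=4  (since 4225 − 264·16 = 1)

65 4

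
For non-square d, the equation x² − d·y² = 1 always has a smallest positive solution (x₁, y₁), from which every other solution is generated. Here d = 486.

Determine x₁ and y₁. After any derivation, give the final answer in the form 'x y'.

d=486: √d = [22; 22,44] (ℓ=2, even), read p_1/q_1
step 0: (22, 1)  from 22·(1,0) + (0,1)
step 1: (485, 22)  from 22·(22,1) + (1,0)
→ (485, 22).  Check: 485²=235225, 486·22²=235224, difference 1.

485 22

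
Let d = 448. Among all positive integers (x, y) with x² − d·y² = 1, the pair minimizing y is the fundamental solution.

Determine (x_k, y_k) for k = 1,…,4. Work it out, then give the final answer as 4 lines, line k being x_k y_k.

127 6
32257 1524
8193151 387090
2081028097 98319336

[21; 6,42] for √448; ℓ=2 ⇒ convergent index 1
step 0: (21, 1)  from 21·(1,0) + (0,1)
step 1: (127, 6)  from 6·(21,1) + (1,0)
fundamental: x₁=127, y₁=6  (since 16129 − 448·36 = 1)
(127+6√448)^2 = 32257 + 1524√448
(127+6√448)^3 = 8193151 + 387090√448
(127+6√448)^4 = 2081028097 + 98319336√448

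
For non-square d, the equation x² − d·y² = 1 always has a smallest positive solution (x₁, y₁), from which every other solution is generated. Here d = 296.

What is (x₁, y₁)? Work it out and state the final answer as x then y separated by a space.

√296 = [17; 4,1,7,1,4,34, …], period ℓ=6 (even) → k=5
step 0: (17, 1)  from 17·(1,0) + (0,1)
step 1: (69, 4)  from 4·(17,1) + (1,0)
step 2: (86, 5)  from 1·(69,4) + (17,1)
step 3: (671, 39)  from 7·(86,5) + (69,4)
step 4: (757, 44)  from 1·(671,39) + (86,5)
step 5: (3699, 215)  from 4·(757,44) + (671,39)
→ (3699, 215).  Check: 3699²=13682601, 296·215²=13682600, difference 1.

3699 215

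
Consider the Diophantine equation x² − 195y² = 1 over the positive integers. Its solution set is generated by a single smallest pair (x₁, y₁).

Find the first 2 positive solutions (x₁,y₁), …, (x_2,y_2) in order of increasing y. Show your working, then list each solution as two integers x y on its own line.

14 1
391 28

√195 → a₀=13, period (1,26); ℓ=2 even so k=1
a_0=13:  p_0=13·1+0=13,  q_0=13·0+1=1
a_1=1:  p_1=1·13+1=14,  q_1=1·1+0=1
→ (14, 1).  Check: 14²=196, 195·1²=195, difference 1.
(x_2, y_2) = (14·14 + 195·1·1, 14·1 + 1·14) = (391, 28)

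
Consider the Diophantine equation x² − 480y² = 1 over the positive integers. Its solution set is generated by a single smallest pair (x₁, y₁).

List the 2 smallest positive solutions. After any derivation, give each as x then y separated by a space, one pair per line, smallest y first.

d=480: √d = [21; 1,9,1,42] (ℓ=4, even), read p_3/q_3
k=0  a_k=21  p_k/q_k = 21/1
k=1  a_k=1  p_k/q_k = 22/1
k=2  a_k=9  p_k/q_k = 219/10
k=3  a_k=1  p_k/q_k = 241/11
→ (241, 11).  Check: 241²=58081, 480·11²=58080, difference 1.
(x_2, y_2) = (241·241 + 480·11·11, 241·11 + 11·241) = (116161, 5302)

241 11
116161 5302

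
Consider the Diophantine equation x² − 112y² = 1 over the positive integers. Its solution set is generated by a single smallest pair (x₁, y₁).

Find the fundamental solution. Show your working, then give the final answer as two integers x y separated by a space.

d=112: √d = [10; 1,1,2,1,1,20] (ℓ=6, even), read p_5/q_5
k=0  a_k=10  p_k/q_k = 10/1
k=1  a_k=1  p_k/q_k = 11/1
k=2  a_k=1  p_k/q_k = 21/2
…
k=4  a_k=1  p_k/q_k = 74/7
k=5  a_k=1  p_k/q_k = 127/12
→ (127, 12).  Check: 127²=16129, 112·12²=16128, difference 1.

127 12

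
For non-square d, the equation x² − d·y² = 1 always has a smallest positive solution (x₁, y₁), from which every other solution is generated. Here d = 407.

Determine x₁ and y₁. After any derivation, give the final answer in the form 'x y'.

√407 = [20; 5,1,2,1,5,40, …], period ℓ=6 (even) → k=5
k=0  a_k=20  p_k/q_k = 20/1
…
k=2  a_k=1  p_k/q_k = 121/6
k=3  a_k=2  p_k/q_k = 343/17
k=4  a_k=1  p_k/q_k = 464/23
k=5  a_k=5  p_k/q_k = 2663/132
→ (2663, 132).  Check: 2663²=7091569, 407·132²=7091568, difference 1.

2663 132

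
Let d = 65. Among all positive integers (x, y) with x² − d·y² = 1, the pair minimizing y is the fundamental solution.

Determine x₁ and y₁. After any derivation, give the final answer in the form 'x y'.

[8; 16] for √65; ℓ=1 ⇒ convergent index 1
a_0=8:  p_0=8·1+0=8,  q_0=8·0+1=1
a_1=16:  p_1=16·8+1=129,  q_1=16·1+0=16
→ (129, 16).  Check: 129²=16641, 65·16²=16640, difference 1.

129 16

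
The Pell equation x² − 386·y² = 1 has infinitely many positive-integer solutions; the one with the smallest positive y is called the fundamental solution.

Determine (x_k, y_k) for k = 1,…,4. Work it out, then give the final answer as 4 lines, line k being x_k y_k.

[19; 1,1,1,4,1,18,1,4,1,1,1,38] for √386; ℓ=12 ⇒ convergent index 11
k=0  a_k=19  p_k/q_k = 19/1
…
k=4  a_k=4  p_k/q_k = 275/14
…
k=6  a_k=18  p_k/q_k = 6287/320
…
k=8  a_k=4  p_k/q_k = 32771/1668
…
k=10  a_k=1  p_k/q_k = 72163/3673
k=11  a_k=1  p_k/q_k = 111555/5678
→ (111555, 5678).  Check: 111555²=12444518025, 386·5678²=12444518024, difference 1.
(x_2, y_2) = (111555·111555 + 386·5678·5678, 111555·5678 + 5678·111555) = (24889036049, 1266818580)
(x_3, y_3) = (111555·24889036049 + 386·5678·1266818580, 111555·1266818580 + 5678·24889036049) = (5552992832780835, 282639893378122)
(x_4, y_4) = (111555·5552992832780835 + 386·5678·282639893378122, 111555·282639893378122 + 5678·5552992832780835) = (1238928230896843060801, 63059786610325980840)

111555 5678
24889036049 1266818580
5552992832780835 282639893378122
1238928230896843060801 63059786610325980840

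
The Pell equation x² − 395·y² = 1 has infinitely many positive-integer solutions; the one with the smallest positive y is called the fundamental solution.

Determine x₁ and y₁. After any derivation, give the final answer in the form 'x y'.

[19; 1,6,1,38] for √395; ℓ=4 ⇒ convergent index 3
a_0=19:  p_0=19·1+0=19,  q_0=19·0+1=1
…
a_2=6:  p_2=6·20+19=139,  q_2=6·1+1=7
a_3=1:  p_3=1·139+20=159,  q_3=1·7+1=8
→ (159, 8).  Check: 159²=25281, 395·8²=25280, difference 1.

159 8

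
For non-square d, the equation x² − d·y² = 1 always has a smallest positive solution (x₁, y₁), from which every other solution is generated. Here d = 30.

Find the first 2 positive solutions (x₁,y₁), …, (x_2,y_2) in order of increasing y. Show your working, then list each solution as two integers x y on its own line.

[5; 2,10] for √30; ℓ=2 ⇒ convergent index 1
i=0: a=5 ⇒ p=5, q=1
i=1: a=2 ⇒ p=11, q=2
(x₁, y₁) = (11, 2);  11² − 30·2² = 1 ✓
(11+2√30)^2 = 241 + 44√30

11 2
241 44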